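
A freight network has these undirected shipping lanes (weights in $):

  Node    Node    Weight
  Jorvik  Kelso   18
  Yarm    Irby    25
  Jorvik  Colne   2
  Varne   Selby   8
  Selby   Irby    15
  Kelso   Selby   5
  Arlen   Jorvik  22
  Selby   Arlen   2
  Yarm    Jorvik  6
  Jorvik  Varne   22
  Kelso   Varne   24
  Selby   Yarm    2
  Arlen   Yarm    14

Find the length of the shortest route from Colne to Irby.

Candidate routes:
Colne - Jorvik - Yarm - Irby: 2+6+25 = 33
Colne - Jorvik - Kelso - Selby - Irby: 2+18+5+15 = 40
Colne - Jorvik - Yarm - Arlen - Selby - Irby: 2+6+14+2+15 = 39
Colne - Jorvik - Yarm - Selby - Irby: 2+6+2+15 = 25
The minimum is $25 via Colne - Jorvik - Yarm - Selby - Irby.

$25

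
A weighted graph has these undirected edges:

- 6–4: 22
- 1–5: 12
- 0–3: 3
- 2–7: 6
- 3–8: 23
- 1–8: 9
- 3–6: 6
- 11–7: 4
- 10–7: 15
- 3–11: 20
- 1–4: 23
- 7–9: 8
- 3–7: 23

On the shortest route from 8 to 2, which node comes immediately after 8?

Compare a few routes:
8 → 1 → 4 → 6 → 3 → 7 → 2: 9+23+22+6+23+6 = 89
8 → 3 → 7 → 2: 23+23+6 = 52
8 → 3 → 11 → 7 → 2: 23+20+4+6 = 53
8 → 1 → 4 → 6 → 3 → 11 → 7 → 2: 9+23+22+6+20+4+6 = 90
The minimum is 52 via 8 → 3 → 7 → 2.
So from 8 the first move is to 3.

3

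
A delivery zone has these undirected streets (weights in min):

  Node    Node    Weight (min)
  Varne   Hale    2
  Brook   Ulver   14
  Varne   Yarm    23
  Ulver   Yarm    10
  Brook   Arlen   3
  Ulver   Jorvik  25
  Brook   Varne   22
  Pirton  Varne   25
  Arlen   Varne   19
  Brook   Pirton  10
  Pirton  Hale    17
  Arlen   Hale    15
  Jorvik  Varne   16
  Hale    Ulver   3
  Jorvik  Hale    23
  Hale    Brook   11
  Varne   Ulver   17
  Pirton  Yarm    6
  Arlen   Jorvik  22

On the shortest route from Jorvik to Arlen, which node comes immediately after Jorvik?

Arlen

Candidate routes:
Jorvik - Varne - Hale - Brook - Arlen: 16+2+11+3 = 32
Jorvik - Arlen: 22 = 22
Cheapest is Jorvik - Arlen at 22 min.
So from Jorvik the first move is to Arlen.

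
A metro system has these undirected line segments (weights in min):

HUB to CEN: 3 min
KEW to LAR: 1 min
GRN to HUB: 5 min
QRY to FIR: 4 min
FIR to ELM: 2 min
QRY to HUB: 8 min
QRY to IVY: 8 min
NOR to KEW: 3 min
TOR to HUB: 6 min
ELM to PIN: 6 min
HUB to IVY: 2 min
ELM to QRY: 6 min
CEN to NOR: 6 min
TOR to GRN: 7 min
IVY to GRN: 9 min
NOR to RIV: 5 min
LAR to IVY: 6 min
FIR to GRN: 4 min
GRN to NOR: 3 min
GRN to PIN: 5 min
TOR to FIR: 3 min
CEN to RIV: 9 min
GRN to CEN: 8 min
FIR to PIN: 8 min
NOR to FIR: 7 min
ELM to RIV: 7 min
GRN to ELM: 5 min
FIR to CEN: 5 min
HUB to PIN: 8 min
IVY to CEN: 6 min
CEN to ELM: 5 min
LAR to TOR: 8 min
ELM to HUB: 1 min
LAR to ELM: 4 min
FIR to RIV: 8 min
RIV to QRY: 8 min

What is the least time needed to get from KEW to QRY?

Enumerating some paths:
KEW → LAR → ELM → HUB → QRY: 1+4+1+8 = 14
KEW → LAR → ELM → QRY: 1+4+6 = 11
The minimum is 11 min via KEW → LAR → ELM → QRY.

11 min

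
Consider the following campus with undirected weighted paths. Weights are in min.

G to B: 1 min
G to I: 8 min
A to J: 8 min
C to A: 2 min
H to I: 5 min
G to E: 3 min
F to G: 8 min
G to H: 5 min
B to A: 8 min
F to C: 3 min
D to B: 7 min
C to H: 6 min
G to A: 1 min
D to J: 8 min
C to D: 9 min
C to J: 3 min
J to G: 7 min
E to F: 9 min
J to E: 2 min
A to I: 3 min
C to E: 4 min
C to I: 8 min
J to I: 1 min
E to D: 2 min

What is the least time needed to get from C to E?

4 min

Enumerating some paths:
C–E: 4 = 4
C–J–E: 3+2 = 5
Cheapest is C–E at 4 min.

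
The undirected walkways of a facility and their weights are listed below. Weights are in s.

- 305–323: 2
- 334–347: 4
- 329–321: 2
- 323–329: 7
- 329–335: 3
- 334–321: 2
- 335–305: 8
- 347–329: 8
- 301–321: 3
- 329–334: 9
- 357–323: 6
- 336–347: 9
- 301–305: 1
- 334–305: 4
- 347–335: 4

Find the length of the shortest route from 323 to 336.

Candidate routes:
323–305–301–321–334–347–336: 2+1+3+2+4+9 = 21
323–305–334–347–336: 2+4+4+9 = 19
The minimum is 19 s via 323–305–334–347–336.

19 s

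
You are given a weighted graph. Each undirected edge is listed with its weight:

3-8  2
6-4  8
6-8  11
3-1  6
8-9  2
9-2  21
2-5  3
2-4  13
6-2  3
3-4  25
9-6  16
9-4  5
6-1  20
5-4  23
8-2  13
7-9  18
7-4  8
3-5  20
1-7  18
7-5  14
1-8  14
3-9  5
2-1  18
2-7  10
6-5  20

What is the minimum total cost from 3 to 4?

9

Shortest distances from 3:
3: 0
8: 2  (via 3)
9: 4  (via 8)
1: 6  (via 3)
4: 9  (via 9)
Shortest route: 3–8–9–4 = 9.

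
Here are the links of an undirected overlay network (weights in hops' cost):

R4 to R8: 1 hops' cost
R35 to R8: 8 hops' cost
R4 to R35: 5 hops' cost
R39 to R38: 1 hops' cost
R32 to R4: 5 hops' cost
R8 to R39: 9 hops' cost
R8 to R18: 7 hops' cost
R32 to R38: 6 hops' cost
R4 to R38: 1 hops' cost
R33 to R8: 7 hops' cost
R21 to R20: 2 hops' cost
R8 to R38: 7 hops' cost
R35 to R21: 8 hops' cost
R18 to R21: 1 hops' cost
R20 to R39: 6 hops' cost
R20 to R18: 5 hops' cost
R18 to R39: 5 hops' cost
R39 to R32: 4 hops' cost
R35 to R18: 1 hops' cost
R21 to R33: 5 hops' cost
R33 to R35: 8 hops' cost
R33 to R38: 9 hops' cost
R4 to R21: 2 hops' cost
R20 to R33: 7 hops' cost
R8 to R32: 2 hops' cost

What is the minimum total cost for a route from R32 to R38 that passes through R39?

Best R32 to R39: R32 → R39 costing 4
Best R39 to R38: R39 → R38 costing 1
Total via R39: 4 + 1 = 5 hops' cost.

5 hops' cost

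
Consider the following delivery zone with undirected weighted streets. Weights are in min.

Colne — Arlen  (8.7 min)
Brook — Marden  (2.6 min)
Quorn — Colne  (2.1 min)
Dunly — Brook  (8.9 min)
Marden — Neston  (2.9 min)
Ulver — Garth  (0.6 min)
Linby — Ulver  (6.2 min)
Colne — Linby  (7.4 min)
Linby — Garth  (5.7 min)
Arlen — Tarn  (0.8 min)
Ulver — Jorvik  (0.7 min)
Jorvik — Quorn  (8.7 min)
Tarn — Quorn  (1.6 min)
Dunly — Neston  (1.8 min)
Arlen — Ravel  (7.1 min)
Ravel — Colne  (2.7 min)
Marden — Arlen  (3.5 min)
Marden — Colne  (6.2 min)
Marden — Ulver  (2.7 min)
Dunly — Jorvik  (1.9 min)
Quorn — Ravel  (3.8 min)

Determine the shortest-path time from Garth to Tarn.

7.6 min

Enumerating some paths:
Garth–Ulver–Marden–Arlen–Tarn: 0.6+2.7+3.5+0.8 = 7.6
Garth–Ulver–Jorvik–Quorn–Tarn: 0.6+0.7+8.7+1.6 = 11.6
The minimum is 7.6 min via Garth–Ulver–Marden–Arlen–Tarn.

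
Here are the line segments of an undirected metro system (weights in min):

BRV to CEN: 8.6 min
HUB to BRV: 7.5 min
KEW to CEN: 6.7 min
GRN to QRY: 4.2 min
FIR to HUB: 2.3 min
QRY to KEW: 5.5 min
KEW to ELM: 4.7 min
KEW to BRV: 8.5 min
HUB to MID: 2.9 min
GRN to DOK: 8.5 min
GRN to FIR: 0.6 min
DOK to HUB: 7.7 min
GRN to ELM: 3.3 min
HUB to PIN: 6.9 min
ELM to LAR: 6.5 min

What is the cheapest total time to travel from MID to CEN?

Candidate routes:
MID–HUB–BRV–CEN: 2.9+7.5+8.6 = 19
MID–HUB–BRV–KEW–CEN: 2.9+7.5+8.5+6.7 = 25.6
MID–HUB–FIR–GRN–ELM–KEW–CEN: 2.9+2.3+0.6+3.3+4.7+6.7 = 20.5
MID–HUB–FIR–GRN–QRY–KEW–CEN: 2.9+2.3+0.6+4.2+5.5+6.7 = 22.2
Cheapest is MID–HUB–BRV–CEN at 19 min.

19 min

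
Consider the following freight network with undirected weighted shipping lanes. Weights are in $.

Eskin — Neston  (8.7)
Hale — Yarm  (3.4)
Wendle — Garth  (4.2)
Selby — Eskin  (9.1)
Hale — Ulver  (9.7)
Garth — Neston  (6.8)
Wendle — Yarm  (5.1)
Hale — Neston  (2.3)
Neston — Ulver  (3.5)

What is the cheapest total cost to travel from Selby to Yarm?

$23.5

Compare a few routes:
Selby → Eskin → Neston → Garth → Wendle → Yarm: 9.1+8.7+6.8+4.2+5.1 = 33.9
Selby → Eskin → Neston → Ulver → Hale → Yarm: 9.1+8.7+3.5+9.7+3.4 = 34.4
Selby → Eskin → Neston → Hale → Yarm: 9.1+8.7+2.3+3.4 = 23.5
Cheapest is Selby → Eskin → Neston → Hale → Yarm at $23.5.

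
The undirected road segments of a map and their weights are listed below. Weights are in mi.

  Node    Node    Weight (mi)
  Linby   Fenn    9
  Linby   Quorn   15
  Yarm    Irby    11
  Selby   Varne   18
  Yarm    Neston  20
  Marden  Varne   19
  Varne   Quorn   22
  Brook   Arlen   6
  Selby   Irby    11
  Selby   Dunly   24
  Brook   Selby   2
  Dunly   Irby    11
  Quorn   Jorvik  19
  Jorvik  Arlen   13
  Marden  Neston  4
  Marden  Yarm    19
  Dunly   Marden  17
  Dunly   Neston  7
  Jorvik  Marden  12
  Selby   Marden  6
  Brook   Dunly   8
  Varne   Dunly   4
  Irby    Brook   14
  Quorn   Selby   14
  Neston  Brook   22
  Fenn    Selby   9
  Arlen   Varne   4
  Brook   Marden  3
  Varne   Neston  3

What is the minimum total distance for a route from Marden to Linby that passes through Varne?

Shortest Marden→Varne: Marden → Neston → Varne = 7
Shortest Varne→Linby: Varne → Arlen → Brook → Selby → Fenn → Linby = 30
Total via Varne: 7 + 30 = 37 mi.

37 mi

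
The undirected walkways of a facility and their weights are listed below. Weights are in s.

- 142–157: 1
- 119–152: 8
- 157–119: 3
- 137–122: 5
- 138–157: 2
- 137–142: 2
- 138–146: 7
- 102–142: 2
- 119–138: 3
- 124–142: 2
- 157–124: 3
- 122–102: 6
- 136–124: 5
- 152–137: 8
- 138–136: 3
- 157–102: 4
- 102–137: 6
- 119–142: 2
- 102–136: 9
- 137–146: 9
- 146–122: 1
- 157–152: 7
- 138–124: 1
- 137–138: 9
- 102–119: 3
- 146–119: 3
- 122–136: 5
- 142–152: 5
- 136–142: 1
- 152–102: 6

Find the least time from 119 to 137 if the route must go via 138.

8 s

Shortest 119→138: 119–138 = 3
Shortest 138→137: 138–124–142–137 = 5
Total via 138: 3 + 5 = 8 s.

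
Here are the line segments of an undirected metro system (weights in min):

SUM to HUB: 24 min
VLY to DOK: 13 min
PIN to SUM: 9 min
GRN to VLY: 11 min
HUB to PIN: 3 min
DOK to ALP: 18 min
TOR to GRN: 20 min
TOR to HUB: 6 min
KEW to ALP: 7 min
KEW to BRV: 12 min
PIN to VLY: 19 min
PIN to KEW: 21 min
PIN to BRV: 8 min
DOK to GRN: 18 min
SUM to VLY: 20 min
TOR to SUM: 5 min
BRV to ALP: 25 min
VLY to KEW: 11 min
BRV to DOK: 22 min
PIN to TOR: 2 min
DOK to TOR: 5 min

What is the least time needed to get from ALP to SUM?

Candidate routes:
ALP → DOK → TOR → PIN → SUM: 18+5+2+9 = 34
ALP → DOK → TOR → SUM: 18+5+5 = 28
ALP → KEW → BRV → PIN → TOR → SUM: 7+12+8+2+5 = 34
The minimum is 28 min via ALP → DOK → TOR → SUM.

28 min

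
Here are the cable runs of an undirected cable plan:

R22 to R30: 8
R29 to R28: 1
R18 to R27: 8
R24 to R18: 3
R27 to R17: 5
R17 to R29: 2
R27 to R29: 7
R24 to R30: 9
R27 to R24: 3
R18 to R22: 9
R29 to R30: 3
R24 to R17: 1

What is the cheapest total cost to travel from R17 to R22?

Candidate routes:
R17 → R24 → R27 → R18 → R22: 1+3+8+9 = 21
R17 → R27 → R24 → R18 → R22: 5+3+3+9 = 20
R17 → R24 → R18 → R22: 1+3+9 = 13
R17 → R24 → R30 → R22: 1+9+8 = 18
The minimum is 13 via R17 → R24 → R18 → R22.

13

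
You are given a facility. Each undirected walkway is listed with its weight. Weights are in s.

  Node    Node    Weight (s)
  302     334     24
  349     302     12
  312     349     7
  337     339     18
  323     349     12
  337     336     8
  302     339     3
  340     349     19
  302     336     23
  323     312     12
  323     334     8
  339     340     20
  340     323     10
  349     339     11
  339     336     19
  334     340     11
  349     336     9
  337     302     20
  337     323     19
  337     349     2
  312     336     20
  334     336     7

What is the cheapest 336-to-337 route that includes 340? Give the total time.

39 s

Shortest 336→340: 336 → 334 → 340 = 18
Shortest 340→337: 340 → 349 → 337 = 21
Total via 340: 18 + 21 = 39 s.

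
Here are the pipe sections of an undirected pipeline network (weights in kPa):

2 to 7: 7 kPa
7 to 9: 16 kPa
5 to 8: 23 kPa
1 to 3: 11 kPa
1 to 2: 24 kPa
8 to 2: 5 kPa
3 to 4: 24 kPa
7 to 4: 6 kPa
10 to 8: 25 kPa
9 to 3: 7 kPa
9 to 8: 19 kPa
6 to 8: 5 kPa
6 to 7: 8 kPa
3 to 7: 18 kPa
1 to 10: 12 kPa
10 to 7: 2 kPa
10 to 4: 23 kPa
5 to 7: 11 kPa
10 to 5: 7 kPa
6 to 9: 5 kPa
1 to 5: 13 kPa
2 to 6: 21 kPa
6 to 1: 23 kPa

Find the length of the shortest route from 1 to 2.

Compare a few routes:
1–2: 24 = 24
1–10–7–2: 12+2+7 = 21
1–5–7–2: 13+11+7 = 31
1–5–10–7–2: 13+7+2+7 = 29
The minimum is 21 kPa via 1–10–7–2.

21 kPa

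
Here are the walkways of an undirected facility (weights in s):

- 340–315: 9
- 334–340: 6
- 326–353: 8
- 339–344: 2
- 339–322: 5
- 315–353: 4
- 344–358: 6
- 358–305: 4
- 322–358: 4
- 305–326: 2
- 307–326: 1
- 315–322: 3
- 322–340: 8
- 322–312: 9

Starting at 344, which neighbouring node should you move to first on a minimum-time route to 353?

Compare a few routes:
344 - 339 - 322 - 315 - 353: 2+5+3+4 = 14
344 - 358 - 322 - 315 - 353: 6+4+3+4 = 17
344 - 358 - 305 - 326 - 353: 6+4+2+8 = 20
The minimum is 14 s via 344 - 339 - 322 - 315 - 353.
So from 344 the first move is to 339.

339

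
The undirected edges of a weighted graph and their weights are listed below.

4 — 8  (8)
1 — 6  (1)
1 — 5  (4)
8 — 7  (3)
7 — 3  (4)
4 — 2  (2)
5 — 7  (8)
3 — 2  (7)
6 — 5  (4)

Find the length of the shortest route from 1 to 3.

Running Dijkstra from 1:
1: 0
6: 1  (via 1)
5: 4  (via 1)
7: 12  (via 5)
8: 15  (via 7)
3: 16  (via 7)
Shortest route: 1 → 5 → 7 → 3 = 16.

16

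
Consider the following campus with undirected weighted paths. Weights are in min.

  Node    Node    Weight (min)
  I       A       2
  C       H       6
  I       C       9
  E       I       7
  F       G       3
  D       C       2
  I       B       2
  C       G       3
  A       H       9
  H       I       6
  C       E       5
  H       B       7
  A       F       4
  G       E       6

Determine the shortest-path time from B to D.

13 min

Compare a few routes:
B–I–H–C–D: 2+6+6+2 = 16
B–I–E–C–D: 2+7+5+2 = 16
B–H–C–D: 7+6+2 = 15
B–I–C–D: 2+9+2 = 13
Cheapest is B–I–C–D at 13 min.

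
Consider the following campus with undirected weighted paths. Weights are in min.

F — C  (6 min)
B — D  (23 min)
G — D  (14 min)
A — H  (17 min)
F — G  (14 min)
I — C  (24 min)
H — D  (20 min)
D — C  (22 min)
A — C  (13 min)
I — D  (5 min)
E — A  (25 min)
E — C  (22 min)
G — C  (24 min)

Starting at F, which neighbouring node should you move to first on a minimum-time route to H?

Enumerating some paths:
F → C → D → H: 6+22+20 = 48
F → C → A → H: 6+13+17 = 36
F → G → D → H: 14+14+20 = 48
The minimum is 36 min via F → C → A → H.
So from F the first move is to C.

C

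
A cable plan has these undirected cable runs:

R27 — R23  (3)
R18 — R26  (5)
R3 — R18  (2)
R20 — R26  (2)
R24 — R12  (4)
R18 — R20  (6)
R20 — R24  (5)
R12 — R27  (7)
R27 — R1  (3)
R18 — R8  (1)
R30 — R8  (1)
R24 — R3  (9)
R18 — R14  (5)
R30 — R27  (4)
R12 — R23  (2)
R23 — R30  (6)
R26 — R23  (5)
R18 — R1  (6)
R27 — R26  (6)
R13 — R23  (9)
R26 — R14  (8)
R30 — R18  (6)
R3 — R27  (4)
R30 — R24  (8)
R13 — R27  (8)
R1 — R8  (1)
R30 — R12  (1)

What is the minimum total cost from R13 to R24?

15

Shortest distances from R13:
R13: 0
R27: 8  (via R13)
R23: 9  (via R13)
R12: 11  (via R23)
R1: 11  (via R27)
R30: 12  (via R27)
R8: 12  (via R1)
R3: 12  (via R27)
R18: 13  (via R8)
R26: 14  (via R27)
R24: 15  (via R12)
Shortest route: R13 → R23 → R12 → R24 = 15.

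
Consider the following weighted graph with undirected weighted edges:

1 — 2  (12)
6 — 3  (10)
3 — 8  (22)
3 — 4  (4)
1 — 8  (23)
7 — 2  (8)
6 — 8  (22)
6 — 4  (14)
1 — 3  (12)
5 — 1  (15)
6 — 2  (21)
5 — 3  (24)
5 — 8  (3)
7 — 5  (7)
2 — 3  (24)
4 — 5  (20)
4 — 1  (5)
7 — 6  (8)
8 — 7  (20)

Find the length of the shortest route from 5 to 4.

20

Running Dijkstra from 5:
5: 0
8: 3  (via 5)
7: 7  (via 5)
1: 15  (via 5)
2: 15  (via 7)
6: 15  (via 7)
4: 20  (via 5)
Shortest route: 5–4 = 20.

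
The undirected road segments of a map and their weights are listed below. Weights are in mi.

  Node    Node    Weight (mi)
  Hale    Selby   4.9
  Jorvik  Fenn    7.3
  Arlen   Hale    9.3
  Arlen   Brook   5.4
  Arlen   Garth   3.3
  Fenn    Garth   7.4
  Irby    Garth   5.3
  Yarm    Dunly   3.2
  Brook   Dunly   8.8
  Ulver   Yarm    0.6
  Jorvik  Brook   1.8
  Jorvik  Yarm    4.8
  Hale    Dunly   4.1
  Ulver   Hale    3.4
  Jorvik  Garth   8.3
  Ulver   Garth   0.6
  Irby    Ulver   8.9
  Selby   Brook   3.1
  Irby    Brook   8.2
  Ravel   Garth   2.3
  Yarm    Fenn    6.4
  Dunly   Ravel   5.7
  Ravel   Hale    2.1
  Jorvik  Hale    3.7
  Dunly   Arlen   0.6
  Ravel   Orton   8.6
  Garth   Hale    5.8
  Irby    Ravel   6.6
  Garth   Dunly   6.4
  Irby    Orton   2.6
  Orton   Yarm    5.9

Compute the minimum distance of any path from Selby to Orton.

13.9 mi

Enumerating some paths:
Selby–Brook–Irby–Orton: 3.1+8.2+2.6 = 13.9
Selby–Hale–Ravel–Orton: 4.9+2.1+8.6 = 15.6
Selby–Brook–Jorvik–Yarm–Orton: 3.1+1.8+4.8+5.9 = 15.6
Selby–Hale–Ulver–Yarm–Orton: 4.9+3.4+0.6+5.9 = 14.8
The minimum is 13.9 mi via Selby–Brook–Irby–Orton.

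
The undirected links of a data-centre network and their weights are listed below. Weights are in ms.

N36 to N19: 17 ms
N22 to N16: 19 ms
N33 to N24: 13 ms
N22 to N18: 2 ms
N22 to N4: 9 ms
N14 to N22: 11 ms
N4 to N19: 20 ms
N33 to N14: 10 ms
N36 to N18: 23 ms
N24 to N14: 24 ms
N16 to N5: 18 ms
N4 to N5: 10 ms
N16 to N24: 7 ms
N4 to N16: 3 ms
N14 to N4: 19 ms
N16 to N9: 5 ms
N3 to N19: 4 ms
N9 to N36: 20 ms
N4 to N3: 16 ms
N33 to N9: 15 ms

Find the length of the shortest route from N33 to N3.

39 ms

Enumerating some paths:
N33–N14–N4–N3: 10+19+16 = 45
N33–N24–N16–N4–N3: 13+7+3+16 = 39
The minimum is 39 ms via N33–N24–N16–N4–N3.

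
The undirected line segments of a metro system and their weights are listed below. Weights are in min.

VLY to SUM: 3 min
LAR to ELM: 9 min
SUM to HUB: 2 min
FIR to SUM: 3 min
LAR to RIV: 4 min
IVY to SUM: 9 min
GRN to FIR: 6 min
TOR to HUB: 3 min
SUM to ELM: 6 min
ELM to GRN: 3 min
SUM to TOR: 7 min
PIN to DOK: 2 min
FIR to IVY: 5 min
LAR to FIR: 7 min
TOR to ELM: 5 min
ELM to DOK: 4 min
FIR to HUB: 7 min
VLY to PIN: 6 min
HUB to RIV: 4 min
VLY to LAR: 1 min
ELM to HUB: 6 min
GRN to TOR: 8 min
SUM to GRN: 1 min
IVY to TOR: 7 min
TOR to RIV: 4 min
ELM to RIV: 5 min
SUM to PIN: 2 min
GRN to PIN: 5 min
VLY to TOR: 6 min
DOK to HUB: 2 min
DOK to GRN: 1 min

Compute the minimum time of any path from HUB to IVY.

10 min

Shortest distances from HUB:
HUB: 0
DOK: 2  (via HUB)
SUM: 2  (via HUB)
TOR: 3  (via HUB)
GRN: 3  (via DOK)
RIV: 4  (via HUB)
PIN: 4  (via DOK)
VLY: 5  (via SUM)
FIR: 5  (via SUM)
ELM: 6  (via HUB)
LAR: 6  (via VLY)
IVY: 10  (via TOR)
Shortest route: HUB → TOR → IVY = 10 min.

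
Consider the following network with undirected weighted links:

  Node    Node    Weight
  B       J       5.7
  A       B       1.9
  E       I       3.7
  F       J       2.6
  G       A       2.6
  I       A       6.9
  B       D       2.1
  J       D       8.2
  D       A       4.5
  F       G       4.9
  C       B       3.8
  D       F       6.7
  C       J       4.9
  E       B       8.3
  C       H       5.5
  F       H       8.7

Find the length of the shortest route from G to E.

12.8

Candidate routes:
G–A–B–E: 2.6+1.9+8.3 = 12.8
G–A–D–B–E: 2.6+4.5+2.1+8.3 = 17.5
G–A–I–E: 2.6+6.9+3.7 = 13.2
The minimum is 12.8 via G–A–B–E.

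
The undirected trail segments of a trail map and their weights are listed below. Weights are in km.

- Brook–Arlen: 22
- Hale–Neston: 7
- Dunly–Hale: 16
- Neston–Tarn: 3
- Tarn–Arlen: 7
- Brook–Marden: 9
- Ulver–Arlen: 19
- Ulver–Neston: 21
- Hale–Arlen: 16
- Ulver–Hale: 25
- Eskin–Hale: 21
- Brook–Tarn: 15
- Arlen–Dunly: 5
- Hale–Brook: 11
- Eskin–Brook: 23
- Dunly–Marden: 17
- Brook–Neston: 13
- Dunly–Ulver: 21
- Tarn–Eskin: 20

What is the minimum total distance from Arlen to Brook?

Settle nodes by increasing distance from Arlen:
Arlen: 0
Dunly: 5  (via Arlen)
Tarn: 7  (via Arlen)
Neston: 10  (via Tarn)
Hale: 16  (via Arlen)
Ulver: 19  (via Arlen)
Marden: 22  (via Dunly)
Brook: 22  (via Arlen)
Shortest route: Arlen–Brook = 22 km.

22 km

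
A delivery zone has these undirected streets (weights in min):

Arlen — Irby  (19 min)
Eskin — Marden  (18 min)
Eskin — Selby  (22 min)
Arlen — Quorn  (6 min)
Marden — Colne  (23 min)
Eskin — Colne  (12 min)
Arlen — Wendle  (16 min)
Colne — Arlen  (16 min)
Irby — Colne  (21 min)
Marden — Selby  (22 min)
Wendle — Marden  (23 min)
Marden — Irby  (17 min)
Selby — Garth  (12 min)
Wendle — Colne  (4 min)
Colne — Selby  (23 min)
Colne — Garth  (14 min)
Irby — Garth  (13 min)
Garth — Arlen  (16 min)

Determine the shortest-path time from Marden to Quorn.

Candidate routes:
Marden–Irby–Arlen–Quorn: 17+19+6 = 42
Marden–Wendle–Arlen–Quorn: 23+16+6 = 45
The minimum is 42 min via Marden–Irby–Arlen–Quorn.

42 min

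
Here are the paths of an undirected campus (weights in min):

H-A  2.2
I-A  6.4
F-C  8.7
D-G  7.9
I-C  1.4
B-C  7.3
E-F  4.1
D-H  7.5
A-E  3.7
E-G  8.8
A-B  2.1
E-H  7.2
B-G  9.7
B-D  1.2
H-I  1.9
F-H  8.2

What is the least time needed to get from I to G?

Compare a few routes:
I → H → A → B → D → G: 1.9+2.2+2.1+1.2+7.9 = 15.3
I → H → A → B → G: 1.9+2.2+2.1+9.7 = 15.9
The minimum is 15.3 min via I → H → A → B → D → G.

15.3 min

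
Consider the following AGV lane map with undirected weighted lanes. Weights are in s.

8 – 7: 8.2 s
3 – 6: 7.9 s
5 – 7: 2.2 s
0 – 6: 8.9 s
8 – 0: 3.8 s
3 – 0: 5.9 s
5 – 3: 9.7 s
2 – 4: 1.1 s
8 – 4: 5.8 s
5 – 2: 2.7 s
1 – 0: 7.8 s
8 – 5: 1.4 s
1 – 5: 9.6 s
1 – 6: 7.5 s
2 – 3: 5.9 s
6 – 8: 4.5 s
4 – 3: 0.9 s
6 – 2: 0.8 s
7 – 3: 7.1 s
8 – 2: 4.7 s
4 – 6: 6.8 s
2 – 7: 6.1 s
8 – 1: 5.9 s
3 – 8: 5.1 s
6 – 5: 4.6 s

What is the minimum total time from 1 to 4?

Shortest distances from 1:
1: 0
8: 5.9  (via 1)
5: 7.3  (via 8)
6: 7.5  (via 1)
0: 7.8  (via 1)
2: 8.3  (via 6)
4: 9.4  (via 2)
Shortest route: 1–6–2–4 = 9.4 s.

9.4 s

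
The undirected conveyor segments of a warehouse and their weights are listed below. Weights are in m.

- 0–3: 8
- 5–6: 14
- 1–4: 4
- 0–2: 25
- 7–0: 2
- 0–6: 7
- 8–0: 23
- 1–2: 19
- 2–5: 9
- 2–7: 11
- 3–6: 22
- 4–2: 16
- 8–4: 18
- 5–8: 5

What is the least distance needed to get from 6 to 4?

36 m

Running Dijkstra from 6:
6: 0
0: 7  (via 6)
7: 9  (via 0)
5: 14  (via 6)
3: 15  (via 0)
8: 19  (via 5)
2: 20  (via 7)
4: 36  (via 2)
Shortest route: 6–0–7–2–4 = 36 m.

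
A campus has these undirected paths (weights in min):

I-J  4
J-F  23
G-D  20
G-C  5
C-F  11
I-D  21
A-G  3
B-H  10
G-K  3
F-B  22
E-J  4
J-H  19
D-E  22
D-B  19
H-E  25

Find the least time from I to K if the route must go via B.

74 min

Best I to B: I–J–H–B costing 33
Best B to K: B–F–C–G–K costing 41
Total via B: 33 + 41 = 74 min.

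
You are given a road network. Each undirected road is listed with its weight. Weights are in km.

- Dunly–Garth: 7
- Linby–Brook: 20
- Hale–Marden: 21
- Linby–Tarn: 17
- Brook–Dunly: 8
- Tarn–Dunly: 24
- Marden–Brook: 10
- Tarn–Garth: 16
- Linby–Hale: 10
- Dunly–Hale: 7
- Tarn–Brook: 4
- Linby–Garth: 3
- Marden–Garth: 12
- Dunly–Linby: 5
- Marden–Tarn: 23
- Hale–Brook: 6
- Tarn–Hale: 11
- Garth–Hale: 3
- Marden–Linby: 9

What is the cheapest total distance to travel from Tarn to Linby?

Compare a few routes:
Tarn - Brook - Hale - Garth - Linby: 4+6+3+3 = 16
Tarn - Hale - Garth - Linby: 11+3+3 = 17
Tarn - Linby: 17 = 17
The minimum is 16 km via Tarn - Brook - Hale - Garth - Linby.

16 km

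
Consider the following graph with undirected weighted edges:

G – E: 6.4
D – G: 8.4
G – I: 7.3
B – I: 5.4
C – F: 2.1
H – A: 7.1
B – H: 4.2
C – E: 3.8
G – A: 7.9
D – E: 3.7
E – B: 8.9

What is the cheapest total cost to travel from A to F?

Settle nodes by increasing distance from A:
A: 0
H: 7.1  (via A)
G: 7.9  (via A)
B: 11.3  (via H)
E: 14.3  (via G)
I: 15.2  (via G)
D: 16.3  (via G)
C: 18.1  (via E)
F: 20.2  (via C)
Shortest route: A–G–E–C–F = 20.2.

20.2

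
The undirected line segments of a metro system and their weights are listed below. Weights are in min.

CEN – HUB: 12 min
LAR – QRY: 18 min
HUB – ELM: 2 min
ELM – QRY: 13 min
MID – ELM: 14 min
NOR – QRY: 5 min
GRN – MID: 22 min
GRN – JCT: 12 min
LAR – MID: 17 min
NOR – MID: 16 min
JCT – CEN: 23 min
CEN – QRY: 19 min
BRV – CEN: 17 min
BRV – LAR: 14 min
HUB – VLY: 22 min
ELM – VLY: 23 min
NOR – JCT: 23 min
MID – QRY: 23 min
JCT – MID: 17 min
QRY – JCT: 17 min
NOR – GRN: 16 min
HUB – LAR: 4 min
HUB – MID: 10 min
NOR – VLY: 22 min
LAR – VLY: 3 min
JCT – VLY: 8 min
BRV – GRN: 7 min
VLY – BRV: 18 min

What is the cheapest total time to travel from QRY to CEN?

19 min

Running Dijkstra from QRY:
QRY: 0
NOR: 5  (via QRY)
ELM: 13  (via QRY)
HUB: 15  (via ELM)
JCT: 17  (via QRY)
LAR: 18  (via QRY)
CEN: 19  (via QRY)
Shortest route: QRY → CEN = 19 min.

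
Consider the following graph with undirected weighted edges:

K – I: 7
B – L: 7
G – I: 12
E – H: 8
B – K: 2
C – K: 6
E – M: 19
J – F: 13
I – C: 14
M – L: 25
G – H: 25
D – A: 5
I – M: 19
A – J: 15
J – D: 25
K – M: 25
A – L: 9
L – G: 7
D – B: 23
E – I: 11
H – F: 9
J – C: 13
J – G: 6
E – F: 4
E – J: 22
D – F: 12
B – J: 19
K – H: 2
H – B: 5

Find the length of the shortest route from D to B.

21

Settle nodes by increasing distance from D:
D: 0
A: 5  (via D)
F: 12  (via D)
L: 14  (via A)
E: 16  (via F)
J: 20  (via A)
B: 21  (via L)
Shortest route: D–A–L–B = 21.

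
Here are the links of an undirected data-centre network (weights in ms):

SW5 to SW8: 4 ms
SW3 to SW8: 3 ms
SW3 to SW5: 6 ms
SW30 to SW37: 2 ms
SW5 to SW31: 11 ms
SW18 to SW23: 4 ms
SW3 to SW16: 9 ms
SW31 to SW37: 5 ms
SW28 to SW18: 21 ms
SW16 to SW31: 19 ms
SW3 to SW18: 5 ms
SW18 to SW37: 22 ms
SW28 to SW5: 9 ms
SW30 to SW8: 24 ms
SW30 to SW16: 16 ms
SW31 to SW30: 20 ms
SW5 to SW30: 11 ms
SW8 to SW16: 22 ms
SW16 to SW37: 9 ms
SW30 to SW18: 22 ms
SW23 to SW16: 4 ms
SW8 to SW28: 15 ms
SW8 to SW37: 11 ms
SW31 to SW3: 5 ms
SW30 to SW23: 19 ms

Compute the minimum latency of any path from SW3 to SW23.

9 ms

Settle nodes by increasing distance from SW3:
SW3: 0
SW8: 3  (via SW3)
SW31: 5  (via SW3)
SW18: 5  (via SW3)
SW5: 6  (via SW3)
SW16: 9  (via SW3)
SW23: 9  (via SW18)
Shortest route: SW3 → SW18 → SW23 = 9 ms.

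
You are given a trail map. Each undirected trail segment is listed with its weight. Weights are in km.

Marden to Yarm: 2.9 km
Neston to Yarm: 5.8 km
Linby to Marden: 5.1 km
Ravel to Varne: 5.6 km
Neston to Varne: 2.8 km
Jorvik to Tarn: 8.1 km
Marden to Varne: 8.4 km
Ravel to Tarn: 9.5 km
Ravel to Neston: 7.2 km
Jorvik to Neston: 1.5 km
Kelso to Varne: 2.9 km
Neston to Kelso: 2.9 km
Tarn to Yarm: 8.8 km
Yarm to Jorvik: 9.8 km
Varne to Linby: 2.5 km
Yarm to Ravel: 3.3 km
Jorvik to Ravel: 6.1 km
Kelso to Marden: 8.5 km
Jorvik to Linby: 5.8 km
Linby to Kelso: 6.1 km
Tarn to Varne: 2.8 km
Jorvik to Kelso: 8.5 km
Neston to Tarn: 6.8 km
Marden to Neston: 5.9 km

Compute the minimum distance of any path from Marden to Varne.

7.6 km

Candidate routes:
Marden - Varne: 8.4 = 8.4
Marden - Linby - Varne: 5.1+2.5 = 7.6
The minimum is 7.6 km via Marden - Linby - Varne.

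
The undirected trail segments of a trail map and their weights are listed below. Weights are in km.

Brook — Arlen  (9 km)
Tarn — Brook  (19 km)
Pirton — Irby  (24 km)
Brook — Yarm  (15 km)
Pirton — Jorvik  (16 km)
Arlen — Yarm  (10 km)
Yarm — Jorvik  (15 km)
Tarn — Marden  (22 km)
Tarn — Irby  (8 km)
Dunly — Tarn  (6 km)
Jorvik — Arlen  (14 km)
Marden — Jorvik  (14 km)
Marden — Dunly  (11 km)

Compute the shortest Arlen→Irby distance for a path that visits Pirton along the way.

Best Arlen to Pirton: Arlen → Jorvik → Pirton costing 30
Shortest Pirton→Irby: Pirton → Irby = 24
Total via Pirton: 30 + 24 = 54 km.

54 km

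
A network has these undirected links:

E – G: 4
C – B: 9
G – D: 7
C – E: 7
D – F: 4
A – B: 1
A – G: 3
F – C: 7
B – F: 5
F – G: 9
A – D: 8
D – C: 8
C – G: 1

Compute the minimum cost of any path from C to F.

7

Compare a few routes:
C–G–A–B–F: 1+3+1+5 = 10
C–G–F: 1+9 = 10
C–F: 7 = 7
C–D–F: 8+4 = 12
Cheapest is C–F at 7.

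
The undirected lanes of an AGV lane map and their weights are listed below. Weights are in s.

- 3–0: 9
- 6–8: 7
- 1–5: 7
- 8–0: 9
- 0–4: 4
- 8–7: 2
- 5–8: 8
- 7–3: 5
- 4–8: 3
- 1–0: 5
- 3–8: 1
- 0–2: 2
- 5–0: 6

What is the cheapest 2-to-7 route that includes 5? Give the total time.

Best 2 to 5: 2–0–5 costing 8
Shortest 5→7: 5–8–7 = 10
Total via 5: 8 + 10 = 18 s.

18 s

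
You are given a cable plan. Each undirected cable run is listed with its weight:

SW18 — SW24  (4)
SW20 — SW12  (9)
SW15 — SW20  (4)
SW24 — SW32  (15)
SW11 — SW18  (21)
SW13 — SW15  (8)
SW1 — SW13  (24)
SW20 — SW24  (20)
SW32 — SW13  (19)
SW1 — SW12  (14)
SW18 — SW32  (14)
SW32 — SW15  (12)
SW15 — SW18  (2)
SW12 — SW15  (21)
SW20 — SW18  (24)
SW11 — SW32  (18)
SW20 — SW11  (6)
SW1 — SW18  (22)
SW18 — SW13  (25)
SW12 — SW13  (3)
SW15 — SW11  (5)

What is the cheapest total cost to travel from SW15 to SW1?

Candidate routes:
SW15 → SW13 → SW12 → SW1: 8+3+14 = 25
SW15 → SW18 → SW1: 2+22 = 24
The minimum is 24 via SW15 → SW18 → SW1.

24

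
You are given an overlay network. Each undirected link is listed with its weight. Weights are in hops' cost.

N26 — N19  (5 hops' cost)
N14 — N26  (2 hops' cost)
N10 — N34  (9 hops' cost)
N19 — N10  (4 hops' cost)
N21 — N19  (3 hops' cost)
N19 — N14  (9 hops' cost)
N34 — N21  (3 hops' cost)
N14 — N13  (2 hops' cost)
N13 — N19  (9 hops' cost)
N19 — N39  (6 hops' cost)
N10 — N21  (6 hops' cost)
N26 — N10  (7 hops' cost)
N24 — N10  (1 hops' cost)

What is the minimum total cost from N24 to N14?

10 hops' cost

Candidate routes:
N24 → N10 → N19 → N26 → N14: 1+4+5+2 = 12
N24 → N10 → N26 → N14: 1+7+2 = 10
N24 → N10 → N19 → N14: 1+4+9 = 14
N24 → N10 → N19 → N13 → N14: 1+4+9+2 = 16
Cheapest is N24 → N10 → N26 → N14 at 10 hops' cost.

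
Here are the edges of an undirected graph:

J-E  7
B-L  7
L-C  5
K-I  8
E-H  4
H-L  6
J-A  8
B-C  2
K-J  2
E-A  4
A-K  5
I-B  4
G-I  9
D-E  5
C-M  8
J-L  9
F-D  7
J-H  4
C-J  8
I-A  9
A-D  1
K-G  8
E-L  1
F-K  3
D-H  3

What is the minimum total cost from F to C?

Settle nodes by increasing distance from F:
F: 0
K: 3  (via F)
J: 5  (via K)
D: 7  (via F)
A: 8  (via K)
H: 9  (via J)
G: 11  (via K)
I: 11  (via K)
E: 12  (via J)
C: 13  (via J)
Shortest route: F → K → J → C = 13.

13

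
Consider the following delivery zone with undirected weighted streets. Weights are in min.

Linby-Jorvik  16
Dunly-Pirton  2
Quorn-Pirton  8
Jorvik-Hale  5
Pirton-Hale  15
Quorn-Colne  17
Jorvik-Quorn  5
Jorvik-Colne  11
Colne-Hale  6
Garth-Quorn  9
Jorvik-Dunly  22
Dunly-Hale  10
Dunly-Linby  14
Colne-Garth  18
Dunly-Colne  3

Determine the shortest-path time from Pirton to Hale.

Enumerating some paths:
Pirton - Dunly - Hale: 2+10 = 12
Pirton - Dunly - Colne - Hale: 2+3+6 = 11
Cheapest is Pirton - Dunly - Colne - Hale at 11 min.

11 min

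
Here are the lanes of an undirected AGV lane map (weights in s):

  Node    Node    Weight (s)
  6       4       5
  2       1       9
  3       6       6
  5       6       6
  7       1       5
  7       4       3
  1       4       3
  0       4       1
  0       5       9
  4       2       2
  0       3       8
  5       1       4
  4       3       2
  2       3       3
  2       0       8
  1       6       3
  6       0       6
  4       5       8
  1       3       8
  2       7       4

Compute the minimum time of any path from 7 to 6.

8 s

Compare a few routes:
7–4–1–6: 3+3+3 = 9
7–4–0–6: 3+1+6 = 10
7–2–4–6: 4+2+5 = 11
7–4–6: 3+5 = 8
Cheapest is 7–4–6 at 8 s.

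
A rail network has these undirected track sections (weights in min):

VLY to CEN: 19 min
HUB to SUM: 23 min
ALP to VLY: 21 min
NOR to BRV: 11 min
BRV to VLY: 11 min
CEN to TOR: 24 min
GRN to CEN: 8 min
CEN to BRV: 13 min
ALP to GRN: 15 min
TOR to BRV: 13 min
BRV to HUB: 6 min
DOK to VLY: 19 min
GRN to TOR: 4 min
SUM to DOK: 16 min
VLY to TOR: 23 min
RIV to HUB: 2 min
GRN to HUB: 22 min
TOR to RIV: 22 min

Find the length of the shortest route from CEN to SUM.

42 min

Candidate routes:
CEN–VLY–DOK–SUM: 19+19+16 = 54
CEN–GRN–HUB–SUM: 8+22+23 = 53
CEN–BRV–HUB–SUM: 13+6+23 = 42
Cheapest is CEN–BRV–HUB–SUM at 42 min.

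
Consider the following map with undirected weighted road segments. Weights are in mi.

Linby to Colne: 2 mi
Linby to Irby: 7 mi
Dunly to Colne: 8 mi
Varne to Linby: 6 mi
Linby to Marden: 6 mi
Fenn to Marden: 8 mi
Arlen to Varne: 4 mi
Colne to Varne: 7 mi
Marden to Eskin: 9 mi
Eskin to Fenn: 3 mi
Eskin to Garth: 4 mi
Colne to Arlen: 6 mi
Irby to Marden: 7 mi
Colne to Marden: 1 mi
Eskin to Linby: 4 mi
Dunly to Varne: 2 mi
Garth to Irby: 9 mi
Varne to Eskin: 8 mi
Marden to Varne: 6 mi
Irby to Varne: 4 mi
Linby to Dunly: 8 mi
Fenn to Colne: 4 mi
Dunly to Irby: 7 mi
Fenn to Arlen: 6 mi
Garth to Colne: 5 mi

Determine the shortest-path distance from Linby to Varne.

Compare a few routes:
Linby–Colne–Varne: 2+7 = 9
Linby–Colne–Marden–Varne: 2+1+6 = 9
Linby–Varne: 6 = 6
Cheapest is Linby–Varne at 6 mi.

6 mi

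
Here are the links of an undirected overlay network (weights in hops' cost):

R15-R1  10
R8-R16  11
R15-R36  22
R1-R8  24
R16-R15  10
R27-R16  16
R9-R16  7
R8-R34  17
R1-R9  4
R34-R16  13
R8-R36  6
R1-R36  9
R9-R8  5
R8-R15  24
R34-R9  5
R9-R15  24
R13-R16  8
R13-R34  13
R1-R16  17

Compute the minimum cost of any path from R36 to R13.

Enumerating some paths:
R36 → R8 → R9 → R16 → R13: 6+5+7+8 = 26
R36 → R8 → R16 → R13: 6+11+8 = 25
Cheapest is R36 → R8 → R16 → R13 at 25 hops' cost.

25 hops' cost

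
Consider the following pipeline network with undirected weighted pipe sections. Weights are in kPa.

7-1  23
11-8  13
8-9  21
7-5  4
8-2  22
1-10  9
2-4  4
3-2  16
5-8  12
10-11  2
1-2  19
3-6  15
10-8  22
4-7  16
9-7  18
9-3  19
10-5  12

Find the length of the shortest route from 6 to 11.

Settle nodes by increasing distance from 6:
6: 0
3: 15  (via 6)
2: 31  (via 3)
9: 34  (via 3)
4: 35  (via 2)
1: 50  (via 2)
7: 51  (via 4)
8: 53  (via 2)
5: 55  (via 7)
10: 59  (via 1)
11: 61  (via 10)
Shortest route: 6 → 3 → 2 → 1 → 10 → 11 = 61 kPa.

61 kPa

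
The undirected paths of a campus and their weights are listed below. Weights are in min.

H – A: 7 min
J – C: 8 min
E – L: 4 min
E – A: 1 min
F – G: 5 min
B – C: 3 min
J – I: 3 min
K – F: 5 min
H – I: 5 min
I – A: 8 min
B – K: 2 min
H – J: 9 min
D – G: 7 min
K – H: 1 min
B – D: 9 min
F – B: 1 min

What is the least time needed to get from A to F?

Settle nodes by increasing distance from A:
A: 0
E: 1  (via A)
L: 5  (via E)
H: 7  (via A)
I: 8  (via A)
K: 8  (via H)
B: 10  (via K)
F: 11  (via B)
Shortest route: A–H–K–B–F = 11 min.

11 min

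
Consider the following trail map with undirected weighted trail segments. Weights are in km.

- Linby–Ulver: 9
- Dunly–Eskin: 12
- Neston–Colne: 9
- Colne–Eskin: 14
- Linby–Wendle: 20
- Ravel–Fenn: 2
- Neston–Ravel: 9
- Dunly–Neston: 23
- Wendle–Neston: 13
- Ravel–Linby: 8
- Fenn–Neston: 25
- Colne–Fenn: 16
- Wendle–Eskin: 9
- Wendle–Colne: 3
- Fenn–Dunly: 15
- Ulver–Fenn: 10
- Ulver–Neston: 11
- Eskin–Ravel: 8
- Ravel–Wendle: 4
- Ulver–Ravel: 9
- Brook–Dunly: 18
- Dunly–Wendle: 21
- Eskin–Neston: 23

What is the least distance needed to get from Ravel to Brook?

Running Dijkstra from Ravel:
Ravel: 0
Fenn: 2  (via Ravel)
Wendle: 4  (via Ravel)
Colne: 7  (via Wendle)
Linby: 8  (via Ravel)
Eskin: 8  (via Ravel)
Neston: 9  (via Ravel)
Ulver: 9  (via Ravel)
Dunly: 17  (via Fenn)
Brook: 35  (via Dunly)
Shortest route: Ravel → Fenn → Dunly → Brook = 35 km.

35 km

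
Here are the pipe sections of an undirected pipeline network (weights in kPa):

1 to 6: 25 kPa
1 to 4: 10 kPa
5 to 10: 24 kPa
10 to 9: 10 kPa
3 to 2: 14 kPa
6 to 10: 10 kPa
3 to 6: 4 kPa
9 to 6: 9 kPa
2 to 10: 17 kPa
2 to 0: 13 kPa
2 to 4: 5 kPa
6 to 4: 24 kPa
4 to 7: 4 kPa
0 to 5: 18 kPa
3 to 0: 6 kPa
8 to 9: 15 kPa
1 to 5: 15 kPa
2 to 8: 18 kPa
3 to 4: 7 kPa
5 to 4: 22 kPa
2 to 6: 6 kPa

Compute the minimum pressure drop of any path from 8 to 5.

45 kPa

Candidate routes:
8 - 2 - 4 - 5: 18+5+22 = 45
8 - 9 - 10 - 5: 15+10+24 = 49
8 - 2 - 4 - 1 - 5: 18+5+10+15 = 48
Cheapest is 8 - 2 - 4 - 5 at 45 kPa.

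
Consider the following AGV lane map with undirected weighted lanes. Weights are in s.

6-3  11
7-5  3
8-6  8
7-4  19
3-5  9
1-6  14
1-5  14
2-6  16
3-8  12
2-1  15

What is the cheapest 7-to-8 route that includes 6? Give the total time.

Best 7 to 6: 7 → 5 → 3 → 6 costing 23
Best 6 to 8: 6 → 8 costing 8
Total via 6: 23 + 8 = 31 s.

31 s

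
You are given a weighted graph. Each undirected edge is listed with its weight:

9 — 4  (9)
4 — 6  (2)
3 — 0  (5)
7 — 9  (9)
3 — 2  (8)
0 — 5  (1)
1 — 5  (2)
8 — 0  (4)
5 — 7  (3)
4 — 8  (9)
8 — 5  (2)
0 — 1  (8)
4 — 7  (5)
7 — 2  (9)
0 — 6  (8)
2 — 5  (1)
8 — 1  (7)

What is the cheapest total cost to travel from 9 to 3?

Enumerating some paths:
9 → 7 → 5 → 2 → 3: 9+3+1+8 = 21
9 → 7 → 5 → 0 → 3: 9+3+1+5 = 18
The minimum is 18 via 9 → 7 → 5 → 0 → 3.

18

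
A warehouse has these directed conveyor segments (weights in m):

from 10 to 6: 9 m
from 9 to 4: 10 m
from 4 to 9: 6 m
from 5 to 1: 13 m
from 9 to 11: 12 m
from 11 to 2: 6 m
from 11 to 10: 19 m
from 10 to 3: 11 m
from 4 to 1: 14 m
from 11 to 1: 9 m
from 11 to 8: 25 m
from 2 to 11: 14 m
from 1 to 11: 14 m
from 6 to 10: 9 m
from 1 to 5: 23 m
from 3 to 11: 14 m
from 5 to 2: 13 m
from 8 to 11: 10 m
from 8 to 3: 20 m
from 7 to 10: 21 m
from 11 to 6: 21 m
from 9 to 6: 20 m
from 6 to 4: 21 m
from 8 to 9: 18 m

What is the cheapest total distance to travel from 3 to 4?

Compare a few routes:
3 - 11 - 10 - 6 - 4: 14+19+9+21 = 63
3 - 11 - 6 - 4: 14+21+21 = 56
Cheapest is 3 - 11 - 6 - 4 at 56 m.

56 m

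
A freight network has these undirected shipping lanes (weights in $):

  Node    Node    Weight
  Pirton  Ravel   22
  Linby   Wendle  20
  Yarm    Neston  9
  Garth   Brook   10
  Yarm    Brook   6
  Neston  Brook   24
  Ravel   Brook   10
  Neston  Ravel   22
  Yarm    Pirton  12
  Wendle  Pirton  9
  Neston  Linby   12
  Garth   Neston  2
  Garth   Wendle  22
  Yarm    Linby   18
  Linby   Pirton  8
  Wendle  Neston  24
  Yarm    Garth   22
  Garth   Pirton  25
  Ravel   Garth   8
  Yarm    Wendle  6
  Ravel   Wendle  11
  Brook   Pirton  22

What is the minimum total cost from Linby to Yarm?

Candidate routes:
Linby - Yarm: 18 = 18
Linby - Pirton - Yarm: 8+12 = 20
Cheapest is Linby - Yarm at $18.

$18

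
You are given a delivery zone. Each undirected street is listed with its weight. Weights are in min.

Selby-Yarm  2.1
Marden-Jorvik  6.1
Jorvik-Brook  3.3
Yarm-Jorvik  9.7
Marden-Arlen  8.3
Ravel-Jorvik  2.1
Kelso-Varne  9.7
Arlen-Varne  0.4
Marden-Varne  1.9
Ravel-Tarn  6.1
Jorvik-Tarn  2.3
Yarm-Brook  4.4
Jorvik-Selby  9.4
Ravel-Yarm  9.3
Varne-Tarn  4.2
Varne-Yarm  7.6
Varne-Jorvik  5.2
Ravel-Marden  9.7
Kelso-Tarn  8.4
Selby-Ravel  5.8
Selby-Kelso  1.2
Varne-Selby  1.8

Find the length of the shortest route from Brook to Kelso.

Running Dijkstra from Brook:
Brook: 0
Jorvik: 3.3  (via Brook)
Yarm: 4.4  (via Brook)
Ravel: 5.4  (via Jorvik)
Tarn: 5.6  (via Jorvik)
Selby: 6.5  (via Yarm)
Kelso: 7.7  (via Selby)
Shortest route: Brook → Yarm → Selby → Kelso = 7.7 min.

7.7 min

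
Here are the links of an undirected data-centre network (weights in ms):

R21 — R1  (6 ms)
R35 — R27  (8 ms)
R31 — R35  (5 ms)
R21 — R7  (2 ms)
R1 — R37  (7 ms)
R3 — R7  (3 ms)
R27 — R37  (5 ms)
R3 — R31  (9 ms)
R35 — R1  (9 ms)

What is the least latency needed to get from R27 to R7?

Enumerating some paths:
R27–R35–R1–R21–R7: 8+9+6+2 = 25
R27–R37–R1–R21–R7: 5+7+6+2 = 20
R27–R35–R31–R3–R7: 8+5+9+3 = 25
Cheapest is R27–R37–R1–R21–R7 at 20 ms.

20 ms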